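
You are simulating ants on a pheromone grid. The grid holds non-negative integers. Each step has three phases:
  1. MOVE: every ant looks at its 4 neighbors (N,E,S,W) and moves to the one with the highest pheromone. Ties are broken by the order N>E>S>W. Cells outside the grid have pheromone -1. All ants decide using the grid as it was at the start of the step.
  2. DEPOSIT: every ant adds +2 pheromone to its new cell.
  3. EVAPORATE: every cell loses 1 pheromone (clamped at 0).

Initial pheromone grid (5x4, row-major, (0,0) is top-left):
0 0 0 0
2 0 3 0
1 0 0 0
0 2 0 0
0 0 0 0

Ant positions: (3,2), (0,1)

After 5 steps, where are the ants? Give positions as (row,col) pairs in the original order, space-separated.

Step 1: ant0:(3,2)->W->(3,1) | ant1:(0,1)->E->(0,2)
  grid max=3 at (3,1)
Step 2: ant0:(3,1)->N->(2,1) | ant1:(0,2)->S->(1,2)
  grid max=3 at (1,2)
Step 3: ant0:(2,1)->S->(3,1) | ant1:(1,2)->N->(0,2)
  grid max=3 at (3,1)
Step 4: ant0:(3,1)->N->(2,1) | ant1:(0,2)->S->(1,2)
  grid max=3 at (1,2)
Step 5: ant0:(2,1)->S->(3,1) | ant1:(1,2)->N->(0,2)
  grid max=3 at (3,1)

(3,1) (0,2)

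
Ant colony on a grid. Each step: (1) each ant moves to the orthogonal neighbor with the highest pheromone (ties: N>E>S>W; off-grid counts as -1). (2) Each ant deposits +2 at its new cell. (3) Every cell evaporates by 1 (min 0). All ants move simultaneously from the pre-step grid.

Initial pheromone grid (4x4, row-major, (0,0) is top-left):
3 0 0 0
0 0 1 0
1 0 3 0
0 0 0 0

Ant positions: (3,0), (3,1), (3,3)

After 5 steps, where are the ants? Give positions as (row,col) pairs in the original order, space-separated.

Step 1: ant0:(3,0)->N->(2,0) | ant1:(3,1)->N->(2,1) | ant2:(3,3)->N->(2,3)
  grid max=2 at (0,0)
Step 2: ant0:(2,0)->E->(2,1) | ant1:(2,1)->E->(2,2) | ant2:(2,3)->W->(2,2)
  grid max=5 at (2,2)
Step 3: ant0:(2,1)->E->(2,2) | ant1:(2,2)->W->(2,1) | ant2:(2,2)->W->(2,1)
  grid max=6 at (2,2)
Step 4: ant0:(2,2)->W->(2,1) | ant1:(2,1)->E->(2,2) | ant2:(2,1)->E->(2,2)
  grid max=9 at (2,2)
Step 5: ant0:(2,1)->E->(2,2) | ant1:(2,2)->W->(2,1) | ant2:(2,2)->W->(2,1)
  grid max=10 at (2,2)

(2,2) (2,1) (2,1)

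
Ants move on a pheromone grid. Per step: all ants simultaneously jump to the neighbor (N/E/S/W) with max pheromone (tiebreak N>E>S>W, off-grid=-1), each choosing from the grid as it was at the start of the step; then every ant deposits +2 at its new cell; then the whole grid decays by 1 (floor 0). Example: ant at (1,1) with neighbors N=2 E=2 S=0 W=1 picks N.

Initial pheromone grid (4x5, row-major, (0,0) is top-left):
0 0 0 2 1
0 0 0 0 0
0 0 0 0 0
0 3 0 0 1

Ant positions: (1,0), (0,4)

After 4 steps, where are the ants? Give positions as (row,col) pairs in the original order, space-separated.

Step 1: ant0:(1,0)->N->(0,0) | ant1:(0,4)->W->(0,3)
  grid max=3 at (0,3)
Step 2: ant0:(0,0)->E->(0,1) | ant1:(0,3)->E->(0,4)
  grid max=2 at (0,3)
Step 3: ant0:(0,1)->E->(0,2) | ant1:(0,4)->W->(0,3)
  grid max=3 at (0,3)
Step 4: ant0:(0,2)->E->(0,3) | ant1:(0,3)->W->(0,2)
  grid max=4 at (0,3)

(0,3) (0,2)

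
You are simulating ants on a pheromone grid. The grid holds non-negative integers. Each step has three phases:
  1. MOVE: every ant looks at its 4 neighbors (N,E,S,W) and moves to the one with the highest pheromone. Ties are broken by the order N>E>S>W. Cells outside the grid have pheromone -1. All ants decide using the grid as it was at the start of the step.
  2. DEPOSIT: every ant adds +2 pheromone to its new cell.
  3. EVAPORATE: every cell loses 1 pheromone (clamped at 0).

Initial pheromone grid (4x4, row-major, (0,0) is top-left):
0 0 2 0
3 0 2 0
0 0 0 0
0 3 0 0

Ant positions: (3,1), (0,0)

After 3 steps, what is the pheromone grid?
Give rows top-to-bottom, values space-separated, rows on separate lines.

After step 1: ants at (2,1),(1,0)
  0 0 1 0
  4 0 1 0
  0 1 0 0
  0 2 0 0
After step 2: ants at (3,1),(0,0)
  1 0 0 0
  3 0 0 0
  0 0 0 0
  0 3 0 0
After step 3: ants at (2,1),(1,0)
  0 0 0 0
  4 0 0 0
  0 1 0 0
  0 2 0 0

0 0 0 0
4 0 0 0
0 1 0 0
0 2 0 0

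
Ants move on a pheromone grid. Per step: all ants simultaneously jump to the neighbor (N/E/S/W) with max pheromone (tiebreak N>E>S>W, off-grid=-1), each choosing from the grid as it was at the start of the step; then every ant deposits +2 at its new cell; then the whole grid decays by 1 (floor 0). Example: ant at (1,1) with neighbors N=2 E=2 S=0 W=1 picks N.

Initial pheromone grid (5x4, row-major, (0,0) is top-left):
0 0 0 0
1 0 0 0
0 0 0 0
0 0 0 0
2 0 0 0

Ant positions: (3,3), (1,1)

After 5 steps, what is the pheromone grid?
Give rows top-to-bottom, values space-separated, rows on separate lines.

After step 1: ants at (2,3),(1,0)
  0 0 0 0
  2 0 0 0
  0 0 0 1
  0 0 0 0
  1 0 0 0
After step 2: ants at (1,3),(0,0)
  1 0 0 0
  1 0 0 1
  0 0 0 0
  0 0 0 0
  0 0 0 0
After step 3: ants at (0,3),(1,0)
  0 0 0 1
  2 0 0 0
  0 0 0 0
  0 0 0 0
  0 0 0 0
After step 4: ants at (1,3),(0,0)
  1 0 0 0
  1 0 0 1
  0 0 0 0
  0 0 0 0
  0 0 0 0
After step 5: ants at (0,3),(1,0)
  0 0 0 1
  2 0 0 0
  0 0 0 0
  0 0 0 0
  0 0 0 0

0 0 0 1
2 0 0 0
0 0 0 0
0 0 0 0
0 0 0 0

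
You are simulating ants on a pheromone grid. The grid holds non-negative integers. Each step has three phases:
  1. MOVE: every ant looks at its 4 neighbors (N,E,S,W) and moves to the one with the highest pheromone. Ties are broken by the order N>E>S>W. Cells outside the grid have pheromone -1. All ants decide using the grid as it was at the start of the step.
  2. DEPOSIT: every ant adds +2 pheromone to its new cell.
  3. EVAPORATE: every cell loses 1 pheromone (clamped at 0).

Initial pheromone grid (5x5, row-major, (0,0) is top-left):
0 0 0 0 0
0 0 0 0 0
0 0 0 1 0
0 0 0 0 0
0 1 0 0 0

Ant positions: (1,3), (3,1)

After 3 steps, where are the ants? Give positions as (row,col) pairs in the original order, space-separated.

Step 1: ant0:(1,3)->S->(2,3) | ant1:(3,1)->S->(4,1)
  grid max=2 at (2,3)
Step 2: ant0:(2,3)->N->(1,3) | ant1:(4,1)->N->(3,1)
  grid max=1 at (1,3)
Step 3: ant0:(1,3)->S->(2,3) | ant1:(3,1)->S->(4,1)
  grid max=2 at (2,3)

(2,3) (4,1)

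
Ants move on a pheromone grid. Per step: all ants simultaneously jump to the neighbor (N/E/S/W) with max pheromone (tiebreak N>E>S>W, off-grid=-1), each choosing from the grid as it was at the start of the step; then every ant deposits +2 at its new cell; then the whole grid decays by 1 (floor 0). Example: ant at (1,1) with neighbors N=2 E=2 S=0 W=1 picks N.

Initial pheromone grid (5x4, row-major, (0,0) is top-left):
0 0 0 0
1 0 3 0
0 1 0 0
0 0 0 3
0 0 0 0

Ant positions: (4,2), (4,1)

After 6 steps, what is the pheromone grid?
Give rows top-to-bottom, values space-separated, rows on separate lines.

After step 1: ants at (3,2),(3,1)
  0 0 0 0
  0 0 2 0
  0 0 0 0
  0 1 1 2
  0 0 0 0
After step 2: ants at (3,3),(3,2)
  0 0 0 0
  0 0 1 0
  0 0 0 0
  0 0 2 3
  0 0 0 0
After step 3: ants at (3,2),(3,3)
  0 0 0 0
  0 0 0 0
  0 0 0 0
  0 0 3 4
  0 0 0 0
After step 4: ants at (3,3),(3,2)
  0 0 0 0
  0 0 0 0
  0 0 0 0
  0 0 4 5
  0 0 0 0
After step 5: ants at (3,2),(3,3)
  0 0 0 0
  0 0 0 0
  0 0 0 0
  0 0 5 6
  0 0 0 0
After step 6: ants at (3,3),(3,2)
  0 0 0 0
  0 0 0 0
  0 0 0 0
  0 0 6 7
  0 0 0 0

0 0 0 0
0 0 0 0
0 0 0 0
0 0 6 7
0 0 0 0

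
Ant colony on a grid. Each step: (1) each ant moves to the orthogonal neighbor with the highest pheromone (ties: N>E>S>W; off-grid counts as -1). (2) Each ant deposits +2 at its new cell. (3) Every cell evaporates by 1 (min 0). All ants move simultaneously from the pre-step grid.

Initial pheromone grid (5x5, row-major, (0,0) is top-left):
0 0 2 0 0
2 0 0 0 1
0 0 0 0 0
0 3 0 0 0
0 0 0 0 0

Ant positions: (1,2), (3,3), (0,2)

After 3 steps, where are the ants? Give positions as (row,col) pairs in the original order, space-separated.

Step 1: ant0:(1,2)->N->(0,2) | ant1:(3,3)->N->(2,3) | ant2:(0,2)->E->(0,3)
  grid max=3 at (0,2)
Step 2: ant0:(0,2)->E->(0,3) | ant1:(2,3)->N->(1,3) | ant2:(0,3)->W->(0,2)
  grid max=4 at (0,2)
Step 3: ant0:(0,3)->W->(0,2) | ant1:(1,3)->N->(0,3) | ant2:(0,2)->E->(0,3)
  grid max=5 at (0,2)

(0,2) (0,3) (0,3)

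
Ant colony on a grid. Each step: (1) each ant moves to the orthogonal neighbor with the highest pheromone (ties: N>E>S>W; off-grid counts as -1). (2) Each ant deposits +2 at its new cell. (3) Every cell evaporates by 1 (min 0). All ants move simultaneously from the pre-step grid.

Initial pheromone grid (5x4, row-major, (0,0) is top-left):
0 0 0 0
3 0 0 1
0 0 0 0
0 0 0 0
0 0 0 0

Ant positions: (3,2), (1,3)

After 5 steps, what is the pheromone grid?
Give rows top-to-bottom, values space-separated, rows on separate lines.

After step 1: ants at (2,2),(0,3)
  0 0 0 1
  2 0 0 0
  0 0 1 0
  0 0 0 0
  0 0 0 0
After step 2: ants at (1,2),(1,3)
  0 0 0 0
  1 0 1 1
  0 0 0 0
  0 0 0 0
  0 0 0 0
After step 3: ants at (1,3),(1,2)
  0 0 0 0
  0 0 2 2
  0 0 0 0
  0 0 0 0
  0 0 0 0
After step 4: ants at (1,2),(1,3)
  0 0 0 0
  0 0 3 3
  0 0 0 0
  0 0 0 0
  0 0 0 0
After step 5: ants at (1,3),(1,2)
  0 0 0 0
  0 0 4 4
  0 0 0 0
  0 0 0 0
  0 0 0 0

0 0 0 0
0 0 4 4
0 0 0 0
0 0 0 0
0 0 0 0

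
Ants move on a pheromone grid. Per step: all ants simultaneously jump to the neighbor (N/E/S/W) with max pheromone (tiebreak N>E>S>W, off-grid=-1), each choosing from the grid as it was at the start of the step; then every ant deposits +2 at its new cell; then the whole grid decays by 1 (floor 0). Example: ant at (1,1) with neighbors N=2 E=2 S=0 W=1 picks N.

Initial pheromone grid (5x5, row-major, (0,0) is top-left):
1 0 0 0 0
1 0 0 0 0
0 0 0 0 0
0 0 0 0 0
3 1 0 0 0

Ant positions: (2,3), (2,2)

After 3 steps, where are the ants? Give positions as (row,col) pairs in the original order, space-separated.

Step 1: ant0:(2,3)->N->(1,3) | ant1:(2,2)->N->(1,2)
  grid max=2 at (4,0)
Step 2: ant0:(1,3)->W->(1,2) | ant1:(1,2)->E->(1,3)
  grid max=2 at (1,2)
Step 3: ant0:(1,2)->E->(1,3) | ant1:(1,3)->W->(1,2)
  grid max=3 at (1,2)

(1,3) (1,2)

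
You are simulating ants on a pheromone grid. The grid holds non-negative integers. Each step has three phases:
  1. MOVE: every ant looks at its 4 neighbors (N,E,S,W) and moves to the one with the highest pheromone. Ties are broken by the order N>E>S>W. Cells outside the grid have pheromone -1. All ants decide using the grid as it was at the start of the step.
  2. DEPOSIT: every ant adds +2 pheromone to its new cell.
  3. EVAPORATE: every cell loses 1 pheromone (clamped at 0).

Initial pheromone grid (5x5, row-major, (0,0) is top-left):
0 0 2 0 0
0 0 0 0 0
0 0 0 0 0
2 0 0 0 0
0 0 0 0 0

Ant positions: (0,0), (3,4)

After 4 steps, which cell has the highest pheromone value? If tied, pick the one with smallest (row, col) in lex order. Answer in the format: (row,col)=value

Step 1: ant0:(0,0)->E->(0,1) | ant1:(3,4)->N->(2,4)
  grid max=1 at (0,1)
Step 2: ant0:(0,1)->E->(0,2) | ant1:(2,4)->N->(1,4)
  grid max=2 at (0,2)
Step 3: ant0:(0,2)->E->(0,3) | ant1:(1,4)->N->(0,4)
  grid max=1 at (0,2)
Step 4: ant0:(0,3)->E->(0,4) | ant1:(0,4)->W->(0,3)
  grid max=2 at (0,3)
Final grid:
  0 0 0 2 2
  0 0 0 0 0
  0 0 0 0 0
  0 0 0 0 0
  0 0 0 0 0
Max pheromone 2 at (0,3)

Answer: (0,3)=2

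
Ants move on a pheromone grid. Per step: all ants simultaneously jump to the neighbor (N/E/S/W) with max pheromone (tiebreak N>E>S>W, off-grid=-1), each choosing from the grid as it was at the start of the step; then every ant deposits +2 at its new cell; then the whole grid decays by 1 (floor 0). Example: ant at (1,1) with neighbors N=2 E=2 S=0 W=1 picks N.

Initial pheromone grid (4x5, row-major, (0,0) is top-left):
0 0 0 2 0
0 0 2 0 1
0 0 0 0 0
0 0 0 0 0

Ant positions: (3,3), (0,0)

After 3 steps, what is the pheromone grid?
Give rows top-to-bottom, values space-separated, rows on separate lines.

After step 1: ants at (2,3),(0,1)
  0 1 0 1 0
  0 0 1 0 0
  0 0 0 1 0
  0 0 0 0 0
After step 2: ants at (1,3),(0,2)
  0 0 1 0 0
  0 0 0 1 0
  0 0 0 0 0
  0 0 0 0 0
After step 3: ants at (0,3),(0,3)
  0 0 0 3 0
  0 0 0 0 0
  0 0 0 0 0
  0 0 0 0 0

0 0 0 3 0
0 0 0 0 0
0 0 0 0 0
0 0 0 0 0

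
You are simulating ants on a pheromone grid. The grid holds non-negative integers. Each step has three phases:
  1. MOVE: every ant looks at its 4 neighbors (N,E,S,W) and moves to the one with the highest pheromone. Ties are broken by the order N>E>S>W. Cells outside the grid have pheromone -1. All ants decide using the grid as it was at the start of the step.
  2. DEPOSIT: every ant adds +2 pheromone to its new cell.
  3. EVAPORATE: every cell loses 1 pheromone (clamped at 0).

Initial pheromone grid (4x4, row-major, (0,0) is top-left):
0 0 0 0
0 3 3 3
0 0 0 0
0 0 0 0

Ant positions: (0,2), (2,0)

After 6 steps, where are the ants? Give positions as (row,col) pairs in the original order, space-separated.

Step 1: ant0:(0,2)->S->(1,2) | ant1:(2,0)->N->(1,0)
  grid max=4 at (1,2)
Step 2: ant0:(1,2)->E->(1,3) | ant1:(1,0)->E->(1,1)
  grid max=3 at (1,1)
Step 3: ant0:(1,3)->W->(1,2) | ant1:(1,1)->E->(1,2)
  grid max=6 at (1,2)
Step 4: ant0:(1,2)->E->(1,3) | ant1:(1,2)->E->(1,3)
  grid max=5 at (1,2)
Step 5: ant0:(1,3)->W->(1,2) | ant1:(1,3)->W->(1,2)
  grid max=8 at (1,2)
Step 6: ant0:(1,2)->E->(1,3) | ant1:(1,2)->E->(1,3)
  grid max=7 at (1,2)

(1,3) (1,3)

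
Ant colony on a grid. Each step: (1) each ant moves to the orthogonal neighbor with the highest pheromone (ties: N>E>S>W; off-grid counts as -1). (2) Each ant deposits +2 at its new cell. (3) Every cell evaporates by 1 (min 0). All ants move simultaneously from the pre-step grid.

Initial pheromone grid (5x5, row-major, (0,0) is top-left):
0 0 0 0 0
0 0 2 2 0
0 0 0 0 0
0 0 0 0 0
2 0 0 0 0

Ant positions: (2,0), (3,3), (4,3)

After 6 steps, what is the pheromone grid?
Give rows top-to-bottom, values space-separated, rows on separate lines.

After step 1: ants at (1,0),(2,3),(3,3)
  0 0 0 0 0
  1 0 1 1 0
  0 0 0 1 0
  0 0 0 1 0
  1 0 0 0 0
After step 2: ants at (0,0),(1,3),(2,3)
  1 0 0 0 0
  0 0 0 2 0
  0 0 0 2 0
  0 0 0 0 0
  0 0 0 0 0
After step 3: ants at (0,1),(2,3),(1,3)
  0 1 0 0 0
  0 0 0 3 0
  0 0 0 3 0
  0 0 0 0 0
  0 0 0 0 0
After step 4: ants at (0,2),(1,3),(2,3)
  0 0 1 0 0
  0 0 0 4 0
  0 0 0 4 0
  0 0 0 0 0
  0 0 0 0 0
After step 5: ants at (0,3),(2,3),(1,3)
  0 0 0 1 0
  0 0 0 5 0
  0 0 0 5 0
  0 0 0 0 0
  0 0 0 0 0
After step 6: ants at (1,3),(1,3),(2,3)
  0 0 0 0 0
  0 0 0 8 0
  0 0 0 6 0
  0 0 0 0 0
  0 0 0 0 0

0 0 0 0 0
0 0 0 8 0
0 0 0 6 0
0 0 0 0 0
0 0 0 0 0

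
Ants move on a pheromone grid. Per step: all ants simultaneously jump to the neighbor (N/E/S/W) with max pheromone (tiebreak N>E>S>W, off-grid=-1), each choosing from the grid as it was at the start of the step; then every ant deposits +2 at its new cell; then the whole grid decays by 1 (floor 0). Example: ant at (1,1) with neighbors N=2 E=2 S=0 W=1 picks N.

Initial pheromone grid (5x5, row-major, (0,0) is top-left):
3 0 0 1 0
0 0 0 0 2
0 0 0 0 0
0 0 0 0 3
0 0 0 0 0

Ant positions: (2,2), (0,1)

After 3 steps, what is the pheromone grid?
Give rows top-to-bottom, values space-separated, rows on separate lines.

After step 1: ants at (1,2),(0,0)
  4 0 0 0 0
  0 0 1 0 1
  0 0 0 0 0
  0 0 0 0 2
  0 0 0 0 0
After step 2: ants at (0,2),(0,1)
  3 1 1 0 0
  0 0 0 0 0
  0 0 0 0 0
  0 0 0 0 1
  0 0 0 0 0
After step 3: ants at (0,1),(0,0)
  4 2 0 0 0
  0 0 0 0 0
  0 0 0 0 0
  0 0 0 0 0
  0 0 0 0 0

4 2 0 0 0
0 0 0 0 0
0 0 0 0 0
0 0 0 0 0
0 0 0 0 0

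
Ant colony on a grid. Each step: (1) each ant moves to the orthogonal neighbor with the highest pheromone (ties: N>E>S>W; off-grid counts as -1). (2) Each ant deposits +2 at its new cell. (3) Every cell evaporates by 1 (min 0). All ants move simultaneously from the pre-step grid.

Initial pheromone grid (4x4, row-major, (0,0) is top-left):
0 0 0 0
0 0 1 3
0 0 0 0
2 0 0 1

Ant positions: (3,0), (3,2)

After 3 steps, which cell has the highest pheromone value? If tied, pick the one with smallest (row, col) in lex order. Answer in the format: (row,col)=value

Step 1: ant0:(3,0)->N->(2,0) | ant1:(3,2)->E->(3,3)
  grid max=2 at (1,3)
Step 2: ant0:(2,0)->S->(3,0) | ant1:(3,3)->N->(2,3)
  grid max=2 at (3,0)
Step 3: ant0:(3,0)->N->(2,0) | ant1:(2,3)->N->(1,3)
  grid max=2 at (1,3)
Final grid:
  0 0 0 0
  0 0 0 2
  1 0 0 0
  1 0 0 0
Max pheromone 2 at (1,3)

Answer: (1,3)=2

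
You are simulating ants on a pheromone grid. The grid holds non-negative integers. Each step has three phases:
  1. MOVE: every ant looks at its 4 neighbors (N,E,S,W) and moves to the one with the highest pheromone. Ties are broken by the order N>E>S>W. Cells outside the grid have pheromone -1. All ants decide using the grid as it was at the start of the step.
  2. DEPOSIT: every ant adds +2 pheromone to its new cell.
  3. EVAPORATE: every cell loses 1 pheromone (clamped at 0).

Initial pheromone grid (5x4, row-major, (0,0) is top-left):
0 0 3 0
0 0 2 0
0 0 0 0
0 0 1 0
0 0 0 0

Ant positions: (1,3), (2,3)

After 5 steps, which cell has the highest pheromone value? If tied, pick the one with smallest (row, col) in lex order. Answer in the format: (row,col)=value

Answer: (1,2)=7

Derivation:
Step 1: ant0:(1,3)->W->(1,2) | ant1:(2,3)->N->(1,3)
  grid max=3 at (1,2)
Step 2: ant0:(1,2)->N->(0,2) | ant1:(1,3)->W->(1,2)
  grid max=4 at (1,2)
Step 3: ant0:(0,2)->S->(1,2) | ant1:(1,2)->N->(0,2)
  grid max=5 at (1,2)
Step 4: ant0:(1,2)->N->(0,2) | ant1:(0,2)->S->(1,2)
  grid max=6 at (1,2)
Step 5: ant0:(0,2)->S->(1,2) | ant1:(1,2)->N->(0,2)
  grid max=7 at (1,2)
Final grid:
  0 0 6 0
  0 0 7 0
  0 0 0 0
  0 0 0 0
  0 0 0 0
Max pheromone 7 at (1,2)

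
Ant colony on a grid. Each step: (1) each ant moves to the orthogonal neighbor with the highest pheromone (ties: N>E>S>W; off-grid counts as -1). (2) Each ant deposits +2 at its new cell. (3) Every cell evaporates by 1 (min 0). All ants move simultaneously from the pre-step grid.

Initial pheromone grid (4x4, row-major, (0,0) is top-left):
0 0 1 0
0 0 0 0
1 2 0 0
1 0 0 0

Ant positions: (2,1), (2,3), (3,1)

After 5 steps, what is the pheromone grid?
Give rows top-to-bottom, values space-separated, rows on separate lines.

After step 1: ants at (2,0),(1,3),(2,1)
  0 0 0 0
  0 0 0 1
  2 3 0 0
  0 0 0 0
After step 2: ants at (2,1),(0,3),(2,0)
  0 0 0 1
  0 0 0 0
  3 4 0 0
  0 0 0 0
After step 3: ants at (2,0),(1,3),(2,1)
  0 0 0 0
  0 0 0 1
  4 5 0 0
  0 0 0 0
After step 4: ants at (2,1),(0,3),(2,0)
  0 0 0 1
  0 0 0 0
  5 6 0 0
  0 0 0 0
After step 5: ants at (2,0),(1,3),(2,1)
  0 0 0 0
  0 0 0 1
  6 7 0 0
  0 0 0 0

0 0 0 0
0 0 0 1
6 7 0 0
0 0 0 0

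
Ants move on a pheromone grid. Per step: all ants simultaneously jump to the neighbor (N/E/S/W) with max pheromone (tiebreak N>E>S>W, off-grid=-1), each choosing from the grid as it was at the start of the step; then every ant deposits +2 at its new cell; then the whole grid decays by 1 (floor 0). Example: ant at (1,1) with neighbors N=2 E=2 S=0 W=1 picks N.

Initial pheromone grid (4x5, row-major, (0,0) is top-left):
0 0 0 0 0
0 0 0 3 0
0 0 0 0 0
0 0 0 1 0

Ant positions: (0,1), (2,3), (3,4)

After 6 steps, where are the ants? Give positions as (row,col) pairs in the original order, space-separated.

Step 1: ant0:(0,1)->E->(0,2) | ant1:(2,3)->N->(1,3) | ant2:(3,4)->W->(3,3)
  grid max=4 at (1,3)
Step 2: ant0:(0,2)->E->(0,3) | ant1:(1,3)->N->(0,3) | ant2:(3,3)->N->(2,3)
  grid max=3 at (0,3)
Step 3: ant0:(0,3)->S->(1,3) | ant1:(0,3)->S->(1,3) | ant2:(2,3)->N->(1,3)
  grid max=8 at (1,3)
Step 4: ant0:(1,3)->N->(0,3) | ant1:(1,3)->N->(0,3) | ant2:(1,3)->N->(0,3)
  grid max=7 at (0,3)
Step 5: ant0:(0,3)->S->(1,3) | ant1:(0,3)->S->(1,3) | ant2:(0,3)->S->(1,3)
  grid max=12 at (1,3)
Step 6: ant0:(1,3)->N->(0,3) | ant1:(1,3)->N->(0,3) | ant2:(1,3)->N->(0,3)
  grid max=11 at (0,3)

(0,3) (0,3) (0,3)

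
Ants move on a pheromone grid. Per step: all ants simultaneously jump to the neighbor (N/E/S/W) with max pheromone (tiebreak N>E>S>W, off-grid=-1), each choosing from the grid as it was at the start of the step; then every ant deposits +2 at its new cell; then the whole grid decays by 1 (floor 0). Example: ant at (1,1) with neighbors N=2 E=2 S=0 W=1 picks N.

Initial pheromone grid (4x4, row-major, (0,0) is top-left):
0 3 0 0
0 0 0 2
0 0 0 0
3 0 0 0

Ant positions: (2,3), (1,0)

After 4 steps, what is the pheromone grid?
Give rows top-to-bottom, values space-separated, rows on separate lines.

After step 1: ants at (1,3),(0,0)
  1 2 0 0
  0 0 0 3
  0 0 0 0
  2 0 0 0
After step 2: ants at (0,3),(0,1)
  0 3 0 1
  0 0 0 2
  0 0 0 0
  1 0 0 0
After step 3: ants at (1,3),(0,2)
  0 2 1 0
  0 0 0 3
  0 0 0 0
  0 0 0 0
After step 4: ants at (0,3),(0,1)
  0 3 0 1
  0 0 0 2
  0 0 0 0
  0 0 0 0

0 3 0 1
0 0 0 2
0 0 0 0
0 0 0 0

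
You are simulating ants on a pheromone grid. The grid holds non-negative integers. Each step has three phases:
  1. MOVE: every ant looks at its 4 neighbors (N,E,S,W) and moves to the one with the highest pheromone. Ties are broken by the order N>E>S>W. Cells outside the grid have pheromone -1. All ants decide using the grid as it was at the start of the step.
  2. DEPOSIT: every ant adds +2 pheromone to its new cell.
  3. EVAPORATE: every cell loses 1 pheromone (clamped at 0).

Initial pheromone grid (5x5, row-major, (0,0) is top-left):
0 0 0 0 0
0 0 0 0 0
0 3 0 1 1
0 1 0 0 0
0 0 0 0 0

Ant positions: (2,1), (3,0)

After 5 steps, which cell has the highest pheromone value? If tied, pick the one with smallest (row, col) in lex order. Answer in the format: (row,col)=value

Answer: (3,1)=8

Derivation:
Step 1: ant0:(2,1)->S->(3,1) | ant1:(3,0)->E->(3,1)
  grid max=4 at (3,1)
Step 2: ant0:(3,1)->N->(2,1) | ant1:(3,1)->N->(2,1)
  grid max=5 at (2,1)
Step 3: ant0:(2,1)->S->(3,1) | ant1:(2,1)->S->(3,1)
  grid max=6 at (3,1)
Step 4: ant0:(3,1)->N->(2,1) | ant1:(3,1)->N->(2,1)
  grid max=7 at (2,1)
Step 5: ant0:(2,1)->S->(3,1) | ant1:(2,1)->S->(3,1)
  grid max=8 at (3,1)
Final grid:
  0 0 0 0 0
  0 0 0 0 0
  0 6 0 0 0
  0 8 0 0 0
  0 0 0 0 0
Max pheromone 8 at (3,1)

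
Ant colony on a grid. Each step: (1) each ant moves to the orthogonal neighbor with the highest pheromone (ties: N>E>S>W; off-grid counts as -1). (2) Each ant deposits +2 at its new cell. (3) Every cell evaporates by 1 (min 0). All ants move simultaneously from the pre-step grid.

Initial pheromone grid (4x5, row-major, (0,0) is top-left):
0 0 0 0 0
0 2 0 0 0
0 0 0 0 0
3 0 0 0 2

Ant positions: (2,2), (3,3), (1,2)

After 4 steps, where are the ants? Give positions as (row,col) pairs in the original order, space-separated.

Step 1: ant0:(2,2)->N->(1,2) | ant1:(3,3)->E->(3,4) | ant2:(1,2)->W->(1,1)
  grid max=3 at (1,1)
Step 2: ant0:(1,2)->W->(1,1) | ant1:(3,4)->N->(2,4) | ant2:(1,1)->E->(1,2)
  grid max=4 at (1,1)
Step 3: ant0:(1,1)->E->(1,2) | ant1:(2,4)->S->(3,4) | ant2:(1,2)->W->(1,1)
  grid max=5 at (1,1)
Step 4: ant0:(1,2)->W->(1,1) | ant1:(3,4)->N->(2,4) | ant2:(1,1)->E->(1,2)
  grid max=6 at (1,1)

(1,1) (2,4) (1,2)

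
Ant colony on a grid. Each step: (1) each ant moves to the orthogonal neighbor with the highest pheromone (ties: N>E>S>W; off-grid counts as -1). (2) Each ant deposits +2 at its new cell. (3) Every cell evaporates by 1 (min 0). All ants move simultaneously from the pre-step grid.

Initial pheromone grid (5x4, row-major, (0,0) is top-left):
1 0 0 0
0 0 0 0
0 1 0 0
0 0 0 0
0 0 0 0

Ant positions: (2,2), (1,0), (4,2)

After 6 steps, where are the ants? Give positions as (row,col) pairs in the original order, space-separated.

Step 1: ant0:(2,2)->W->(2,1) | ant1:(1,0)->N->(0,0) | ant2:(4,2)->N->(3,2)
  grid max=2 at (0,0)
Step 2: ant0:(2,1)->N->(1,1) | ant1:(0,0)->E->(0,1) | ant2:(3,2)->N->(2,2)
  grid max=1 at (0,0)
Step 3: ant0:(1,1)->N->(0,1) | ant1:(0,1)->S->(1,1) | ant2:(2,2)->W->(2,1)
  grid max=2 at (0,1)
Step 4: ant0:(0,1)->S->(1,1) | ant1:(1,1)->N->(0,1) | ant2:(2,1)->N->(1,1)
  grid max=5 at (1,1)
Step 5: ant0:(1,1)->N->(0,1) | ant1:(0,1)->S->(1,1) | ant2:(1,1)->N->(0,1)
  grid max=6 at (0,1)
Step 6: ant0:(0,1)->S->(1,1) | ant1:(1,1)->N->(0,1) | ant2:(0,1)->S->(1,1)
  grid max=9 at (1,1)

(1,1) (0,1) (1,1)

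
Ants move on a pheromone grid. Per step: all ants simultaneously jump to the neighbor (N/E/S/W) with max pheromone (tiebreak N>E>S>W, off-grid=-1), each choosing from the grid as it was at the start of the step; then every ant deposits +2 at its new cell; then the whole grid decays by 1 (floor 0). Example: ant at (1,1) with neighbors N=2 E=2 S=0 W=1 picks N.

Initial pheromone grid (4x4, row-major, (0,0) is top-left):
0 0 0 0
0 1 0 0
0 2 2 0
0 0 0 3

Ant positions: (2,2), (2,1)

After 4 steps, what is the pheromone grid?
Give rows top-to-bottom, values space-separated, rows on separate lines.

After step 1: ants at (2,1),(2,2)
  0 0 0 0
  0 0 0 0
  0 3 3 0
  0 0 0 2
After step 2: ants at (2,2),(2,1)
  0 0 0 0
  0 0 0 0
  0 4 4 0
  0 0 0 1
After step 3: ants at (2,1),(2,2)
  0 0 0 0
  0 0 0 0
  0 5 5 0
  0 0 0 0
After step 4: ants at (2,2),(2,1)
  0 0 0 0
  0 0 0 0
  0 6 6 0
  0 0 0 0

0 0 0 0
0 0 0 0
0 6 6 0
0 0 0 0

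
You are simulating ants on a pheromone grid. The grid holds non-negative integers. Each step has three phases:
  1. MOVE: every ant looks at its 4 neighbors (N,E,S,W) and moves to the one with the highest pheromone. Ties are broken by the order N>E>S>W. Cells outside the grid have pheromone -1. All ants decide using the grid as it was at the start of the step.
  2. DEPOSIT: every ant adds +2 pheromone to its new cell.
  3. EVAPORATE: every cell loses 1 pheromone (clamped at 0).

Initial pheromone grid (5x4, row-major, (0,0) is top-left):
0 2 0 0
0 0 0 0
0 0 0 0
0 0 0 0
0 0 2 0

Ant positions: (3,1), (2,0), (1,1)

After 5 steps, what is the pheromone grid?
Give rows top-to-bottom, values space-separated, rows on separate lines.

After step 1: ants at (2,1),(1,0),(0,1)
  0 3 0 0
  1 0 0 0
  0 1 0 0
  0 0 0 0
  0 0 1 0
After step 2: ants at (1,1),(0,0),(0,2)
  1 2 1 0
  0 1 0 0
  0 0 0 0
  0 0 0 0
  0 0 0 0
After step 3: ants at (0,1),(0,1),(0,1)
  0 7 0 0
  0 0 0 0
  0 0 0 0
  0 0 0 0
  0 0 0 0
After step 4: ants at (0,2),(0,2),(0,2)
  0 6 5 0
  0 0 0 0
  0 0 0 0
  0 0 0 0
  0 0 0 0
After step 5: ants at (0,1),(0,1),(0,1)
  0 11 4 0
  0 0 0 0
  0 0 0 0
  0 0 0 0
  0 0 0 0

0 11 4 0
0 0 0 0
0 0 0 0
0 0 0 0
0 0 0 0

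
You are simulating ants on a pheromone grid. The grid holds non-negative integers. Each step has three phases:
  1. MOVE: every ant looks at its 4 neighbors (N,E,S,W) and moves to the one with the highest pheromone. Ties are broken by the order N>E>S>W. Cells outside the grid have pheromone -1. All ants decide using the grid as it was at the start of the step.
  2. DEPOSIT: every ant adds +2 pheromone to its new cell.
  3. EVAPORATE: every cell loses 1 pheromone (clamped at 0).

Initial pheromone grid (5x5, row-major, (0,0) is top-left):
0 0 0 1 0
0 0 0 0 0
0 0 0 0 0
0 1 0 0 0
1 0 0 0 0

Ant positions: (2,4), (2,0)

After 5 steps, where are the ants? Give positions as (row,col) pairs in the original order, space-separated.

Step 1: ant0:(2,4)->N->(1,4) | ant1:(2,0)->N->(1,0)
  grid max=1 at (1,0)
Step 2: ant0:(1,4)->N->(0,4) | ant1:(1,0)->N->(0,0)
  grid max=1 at (0,0)
Step 3: ant0:(0,4)->S->(1,4) | ant1:(0,0)->E->(0,1)
  grid max=1 at (0,1)
Step 4: ant0:(1,4)->N->(0,4) | ant1:(0,1)->E->(0,2)
  grid max=1 at (0,2)
Step 5: ant0:(0,4)->S->(1,4) | ant1:(0,2)->E->(0,3)
  grid max=1 at (0,3)

(1,4) (0,3)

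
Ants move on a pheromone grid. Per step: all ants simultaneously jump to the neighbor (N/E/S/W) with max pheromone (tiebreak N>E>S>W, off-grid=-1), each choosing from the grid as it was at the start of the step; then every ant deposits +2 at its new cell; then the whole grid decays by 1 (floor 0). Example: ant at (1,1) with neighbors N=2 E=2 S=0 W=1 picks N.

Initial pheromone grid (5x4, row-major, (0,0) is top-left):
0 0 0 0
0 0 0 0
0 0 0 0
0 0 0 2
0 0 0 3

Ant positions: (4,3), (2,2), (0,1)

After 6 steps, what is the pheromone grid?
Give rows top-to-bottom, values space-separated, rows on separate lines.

After step 1: ants at (3,3),(1,2),(0,2)
  0 0 1 0
  0 0 1 0
  0 0 0 0
  0 0 0 3
  0 0 0 2
After step 2: ants at (4,3),(0,2),(1,2)
  0 0 2 0
  0 0 2 0
  0 0 0 0
  0 0 0 2
  0 0 0 3
After step 3: ants at (3,3),(1,2),(0,2)
  0 0 3 0
  0 0 3 0
  0 0 0 0
  0 0 0 3
  0 0 0 2
After step 4: ants at (4,3),(0,2),(1,2)
  0 0 4 0
  0 0 4 0
  0 0 0 0
  0 0 0 2
  0 0 0 3
After step 5: ants at (3,3),(1,2),(0,2)
  0 0 5 0
  0 0 5 0
  0 0 0 0
  0 0 0 3
  0 0 0 2
After step 6: ants at (4,3),(0,2),(1,2)
  0 0 6 0
  0 0 6 0
  0 0 0 0
  0 0 0 2
  0 0 0 3

0 0 6 0
0 0 6 0
0 0 0 0
0 0 0 2
0 0 0 3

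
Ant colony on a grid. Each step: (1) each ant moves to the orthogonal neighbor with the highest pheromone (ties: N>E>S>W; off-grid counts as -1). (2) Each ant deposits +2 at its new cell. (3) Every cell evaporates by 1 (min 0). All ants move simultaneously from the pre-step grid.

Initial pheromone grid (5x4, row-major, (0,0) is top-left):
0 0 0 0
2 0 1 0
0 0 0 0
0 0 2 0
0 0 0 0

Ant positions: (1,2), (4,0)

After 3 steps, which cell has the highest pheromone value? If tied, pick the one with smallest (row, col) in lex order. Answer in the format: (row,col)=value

Step 1: ant0:(1,2)->N->(0,2) | ant1:(4,0)->N->(3,0)
  grid max=1 at (0,2)
Step 2: ant0:(0,2)->E->(0,3) | ant1:(3,0)->N->(2,0)
  grid max=1 at (0,3)
Step 3: ant0:(0,3)->S->(1,3) | ant1:(2,0)->N->(1,0)
  grid max=1 at (1,0)
Final grid:
  0 0 0 0
  1 0 0 1
  0 0 0 0
  0 0 0 0
  0 0 0 0
Max pheromone 1 at (1,0)

Answer: (1,0)=1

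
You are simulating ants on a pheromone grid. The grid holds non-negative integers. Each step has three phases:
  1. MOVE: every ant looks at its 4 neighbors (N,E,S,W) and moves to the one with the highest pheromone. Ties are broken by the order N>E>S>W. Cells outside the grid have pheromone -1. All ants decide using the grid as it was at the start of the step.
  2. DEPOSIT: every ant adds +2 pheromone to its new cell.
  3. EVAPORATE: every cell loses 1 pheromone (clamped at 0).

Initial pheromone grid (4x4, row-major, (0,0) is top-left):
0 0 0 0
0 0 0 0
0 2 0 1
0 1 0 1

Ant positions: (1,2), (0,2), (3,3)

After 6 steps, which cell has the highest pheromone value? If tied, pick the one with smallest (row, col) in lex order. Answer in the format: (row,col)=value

Answer: (0,2)=10

Derivation:
Step 1: ant0:(1,2)->N->(0,2) | ant1:(0,2)->E->(0,3) | ant2:(3,3)->N->(2,3)
  grid max=2 at (2,3)
Step 2: ant0:(0,2)->E->(0,3) | ant1:(0,3)->W->(0,2) | ant2:(2,3)->N->(1,3)
  grid max=2 at (0,2)
Step 3: ant0:(0,3)->W->(0,2) | ant1:(0,2)->E->(0,3) | ant2:(1,3)->N->(0,3)
  grid max=5 at (0,3)
Step 4: ant0:(0,2)->E->(0,3) | ant1:(0,3)->W->(0,2) | ant2:(0,3)->W->(0,2)
  grid max=6 at (0,2)
Step 5: ant0:(0,3)->W->(0,2) | ant1:(0,2)->E->(0,3) | ant2:(0,2)->E->(0,3)
  grid max=9 at (0,3)
Step 6: ant0:(0,2)->E->(0,3) | ant1:(0,3)->W->(0,2) | ant2:(0,3)->W->(0,2)
  grid max=10 at (0,2)
Final grid:
  0 0 10 10
  0 0 0 0
  0 0 0 0
  0 0 0 0
Max pheromone 10 at (0,2)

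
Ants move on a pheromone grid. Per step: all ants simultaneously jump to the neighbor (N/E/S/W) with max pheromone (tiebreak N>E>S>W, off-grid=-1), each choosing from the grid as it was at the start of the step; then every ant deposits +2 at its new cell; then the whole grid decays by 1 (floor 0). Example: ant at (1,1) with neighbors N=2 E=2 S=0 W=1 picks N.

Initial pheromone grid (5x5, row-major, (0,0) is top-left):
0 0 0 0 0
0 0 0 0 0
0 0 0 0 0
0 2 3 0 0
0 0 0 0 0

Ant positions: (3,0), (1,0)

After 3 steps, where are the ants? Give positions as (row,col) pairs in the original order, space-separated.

Step 1: ant0:(3,0)->E->(3,1) | ant1:(1,0)->N->(0,0)
  grid max=3 at (3,1)
Step 2: ant0:(3,1)->E->(3,2) | ant1:(0,0)->E->(0,1)
  grid max=3 at (3,2)
Step 3: ant0:(3,2)->W->(3,1) | ant1:(0,1)->E->(0,2)
  grid max=3 at (3,1)

(3,1) (0,2)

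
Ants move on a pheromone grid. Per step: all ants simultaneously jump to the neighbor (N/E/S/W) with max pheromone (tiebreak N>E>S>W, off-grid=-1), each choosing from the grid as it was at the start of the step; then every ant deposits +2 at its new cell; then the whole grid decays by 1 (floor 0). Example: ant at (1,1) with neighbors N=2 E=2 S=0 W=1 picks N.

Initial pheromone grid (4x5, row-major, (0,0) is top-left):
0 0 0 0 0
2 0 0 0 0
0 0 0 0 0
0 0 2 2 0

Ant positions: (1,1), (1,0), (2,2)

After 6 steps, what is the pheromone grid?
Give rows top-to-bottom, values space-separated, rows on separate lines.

After step 1: ants at (1,0),(0,0),(3,2)
  1 0 0 0 0
  3 0 0 0 0
  0 0 0 0 0
  0 0 3 1 0
After step 2: ants at (0,0),(1,0),(3,3)
  2 0 0 0 0
  4 0 0 0 0
  0 0 0 0 0
  0 0 2 2 0
After step 3: ants at (1,0),(0,0),(3,2)
  3 0 0 0 0
  5 0 0 0 0
  0 0 0 0 0
  0 0 3 1 0
After step 4: ants at (0,0),(1,0),(3,3)
  4 0 0 0 0
  6 0 0 0 0
  0 0 0 0 0
  0 0 2 2 0
After step 5: ants at (1,0),(0,0),(3,2)
  5 0 0 0 0
  7 0 0 0 0
  0 0 0 0 0
  0 0 3 1 0
After step 6: ants at (0,0),(1,0),(3,3)
  6 0 0 0 0
  8 0 0 0 0
  0 0 0 0 0
  0 0 2 2 0

6 0 0 0 0
8 0 0 0 0
0 0 0 0 0
0 0 2 2 0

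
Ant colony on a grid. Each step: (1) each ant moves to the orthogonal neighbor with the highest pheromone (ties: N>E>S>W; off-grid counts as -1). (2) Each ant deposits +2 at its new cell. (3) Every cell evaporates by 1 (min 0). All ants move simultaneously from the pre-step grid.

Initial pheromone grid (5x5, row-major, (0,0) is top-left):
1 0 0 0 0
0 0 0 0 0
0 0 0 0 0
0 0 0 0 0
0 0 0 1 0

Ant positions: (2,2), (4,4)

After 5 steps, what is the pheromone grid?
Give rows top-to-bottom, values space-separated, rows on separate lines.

After step 1: ants at (1,2),(4,3)
  0 0 0 0 0
  0 0 1 0 0
  0 0 0 0 0
  0 0 0 0 0
  0 0 0 2 0
After step 2: ants at (0,2),(3,3)
  0 0 1 0 0
  0 0 0 0 0
  0 0 0 0 0
  0 0 0 1 0
  0 0 0 1 0
After step 3: ants at (0,3),(4,3)
  0 0 0 1 0
  0 0 0 0 0
  0 0 0 0 0
  0 0 0 0 0
  0 0 0 2 0
After step 4: ants at (0,4),(3,3)
  0 0 0 0 1
  0 0 0 0 0
  0 0 0 0 0
  0 0 0 1 0
  0 0 0 1 0
After step 5: ants at (1,4),(4,3)
  0 0 0 0 0
  0 0 0 0 1
  0 0 0 0 0
  0 0 0 0 0
  0 0 0 2 0

0 0 0 0 0
0 0 0 0 1
0 0 0 0 0
0 0 0 0 0
0 0 0 2 0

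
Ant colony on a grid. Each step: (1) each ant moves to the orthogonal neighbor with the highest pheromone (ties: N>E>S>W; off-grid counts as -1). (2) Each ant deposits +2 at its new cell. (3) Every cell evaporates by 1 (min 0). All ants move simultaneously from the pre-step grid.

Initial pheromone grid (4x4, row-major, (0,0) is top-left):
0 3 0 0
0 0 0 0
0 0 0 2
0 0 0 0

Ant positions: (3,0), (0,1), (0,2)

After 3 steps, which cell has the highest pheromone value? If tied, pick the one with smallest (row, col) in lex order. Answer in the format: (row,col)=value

Answer: (0,1)=6

Derivation:
Step 1: ant0:(3,0)->N->(2,0) | ant1:(0,1)->E->(0,2) | ant2:(0,2)->W->(0,1)
  grid max=4 at (0,1)
Step 2: ant0:(2,0)->N->(1,0) | ant1:(0,2)->W->(0,1) | ant2:(0,1)->E->(0,2)
  grid max=5 at (0,1)
Step 3: ant0:(1,0)->N->(0,0) | ant1:(0,1)->E->(0,2) | ant2:(0,2)->W->(0,1)
  grid max=6 at (0,1)
Final grid:
  1 6 3 0
  0 0 0 0
  0 0 0 0
  0 0 0 0
Max pheromone 6 at (0,1)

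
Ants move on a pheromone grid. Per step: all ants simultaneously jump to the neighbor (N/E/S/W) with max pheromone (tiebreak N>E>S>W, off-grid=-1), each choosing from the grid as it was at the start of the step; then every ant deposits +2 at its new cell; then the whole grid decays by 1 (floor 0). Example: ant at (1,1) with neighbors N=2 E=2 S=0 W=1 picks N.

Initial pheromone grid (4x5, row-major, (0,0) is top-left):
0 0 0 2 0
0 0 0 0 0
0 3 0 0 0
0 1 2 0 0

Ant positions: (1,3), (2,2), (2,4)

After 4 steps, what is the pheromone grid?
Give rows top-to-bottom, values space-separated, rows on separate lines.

After step 1: ants at (0,3),(2,1),(1,4)
  0 0 0 3 0
  0 0 0 0 1
  0 4 0 0 0
  0 0 1 0 0
After step 2: ants at (0,4),(1,1),(0,4)
  0 0 0 2 3
  0 1 0 0 0
  0 3 0 0 0
  0 0 0 0 0
After step 3: ants at (0,3),(2,1),(0,3)
  0 0 0 5 2
  0 0 0 0 0
  0 4 0 0 0
  0 0 0 0 0
After step 4: ants at (0,4),(1,1),(0,4)
  0 0 0 4 5
  0 1 0 0 0
  0 3 0 0 0
  0 0 0 0 0

0 0 0 4 5
0 1 0 0 0
0 3 0 0 0
0 0 0 0 0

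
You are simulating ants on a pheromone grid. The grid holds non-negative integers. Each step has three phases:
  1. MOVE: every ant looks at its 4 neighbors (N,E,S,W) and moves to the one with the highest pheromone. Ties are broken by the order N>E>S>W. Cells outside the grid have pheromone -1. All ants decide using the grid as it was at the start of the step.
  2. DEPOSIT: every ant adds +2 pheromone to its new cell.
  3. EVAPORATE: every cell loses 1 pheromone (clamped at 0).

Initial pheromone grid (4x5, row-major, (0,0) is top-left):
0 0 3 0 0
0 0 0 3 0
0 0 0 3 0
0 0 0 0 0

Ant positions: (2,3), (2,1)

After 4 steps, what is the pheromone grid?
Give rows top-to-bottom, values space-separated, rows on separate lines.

After step 1: ants at (1,3),(1,1)
  0 0 2 0 0
  0 1 0 4 0
  0 0 0 2 0
  0 0 0 0 0
After step 2: ants at (2,3),(0,1)
  0 1 1 0 0
  0 0 0 3 0
  0 0 0 3 0
  0 0 0 0 0
After step 3: ants at (1,3),(0,2)
  0 0 2 0 0
  0 0 0 4 0
  0 0 0 2 0
  0 0 0 0 0
After step 4: ants at (2,3),(0,3)
  0 0 1 1 0
  0 0 0 3 0
  0 0 0 3 0
  0 0 0 0 0

0 0 1 1 0
0 0 0 3 0
0 0 0 3 0
0 0 0 0 0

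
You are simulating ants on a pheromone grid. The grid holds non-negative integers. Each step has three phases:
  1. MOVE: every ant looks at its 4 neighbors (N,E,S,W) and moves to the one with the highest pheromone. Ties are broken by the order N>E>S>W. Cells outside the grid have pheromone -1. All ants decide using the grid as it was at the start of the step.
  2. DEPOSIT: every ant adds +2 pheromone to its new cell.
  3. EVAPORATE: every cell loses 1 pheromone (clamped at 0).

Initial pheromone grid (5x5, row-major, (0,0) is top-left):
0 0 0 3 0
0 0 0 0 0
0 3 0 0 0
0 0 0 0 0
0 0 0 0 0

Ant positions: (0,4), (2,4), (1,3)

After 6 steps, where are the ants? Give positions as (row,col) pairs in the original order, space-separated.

Step 1: ant0:(0,4)->W->(0,3) | ant1:(2,4)->N->(1,4) | ant2:(1,3)->N->(0,3)
  grid max=6 at (0,3)
Step 2: ant0:(0,3)->E->(0,4) | ant1:(1,4)->N->(0,4) | ant2:(0,3)->E->(0,4)
  grid max=5 at (0,3)
Step 3: ant0:(0,4)->W->(0,3) | ant1:(0,4)->W->(0,3) | ant2:(0,4)->W->(0,3)
  grid max=10 at (0,3)
Step 4: ant0:(0,3)->E->(0,4) | ant1:(0,3)->E->(0,4) | ant2:(0,3)->E->(0,4)
  grid max=9 at (0,3)
Step 5: ant0:(0,4)->W->(0,3) | ant1:(0,4)->W->(0,3) | ant2:(0,4)->W->(0,3)
  grid max=14 at (0,3)
Step 6: ant0:(0,3)->E->(0,4) | ant1:(0,3)->E->(0,4) | ant2:(0,3)->E->(0,4)
  grid max=13 at (0,3)

(0,4) (0,4) (0,4)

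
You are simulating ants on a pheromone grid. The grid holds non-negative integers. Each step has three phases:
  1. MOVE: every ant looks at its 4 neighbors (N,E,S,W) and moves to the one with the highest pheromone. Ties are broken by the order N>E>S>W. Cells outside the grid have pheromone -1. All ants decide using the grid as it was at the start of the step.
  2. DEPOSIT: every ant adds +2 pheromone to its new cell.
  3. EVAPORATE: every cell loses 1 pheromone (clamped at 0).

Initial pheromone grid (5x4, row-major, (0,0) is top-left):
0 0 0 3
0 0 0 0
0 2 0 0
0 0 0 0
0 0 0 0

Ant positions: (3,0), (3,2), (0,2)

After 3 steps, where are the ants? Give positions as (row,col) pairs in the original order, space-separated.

Step 1: ant0:(3,0)->N->(2,0) | ant1:(3,2)->N->(2,2) | ant2:(0,2)->E->(0,3)
  grid max=4 at (0,3)
Step 2: ant0:(2,0)->E->(2,1) | ant1:(2,2)->W->(2,1) | ant2:(0,3)->S->(1,3)
  grid max=4 at (2,1)
Step 3: ant0:(2,1)->N->(1,1) | ant1:(2,1)->N->(1,1) | ant2:(1,3)->N->(0,3)
  grid max=4 at (0,3)

(1,1) (1,1) (0,3)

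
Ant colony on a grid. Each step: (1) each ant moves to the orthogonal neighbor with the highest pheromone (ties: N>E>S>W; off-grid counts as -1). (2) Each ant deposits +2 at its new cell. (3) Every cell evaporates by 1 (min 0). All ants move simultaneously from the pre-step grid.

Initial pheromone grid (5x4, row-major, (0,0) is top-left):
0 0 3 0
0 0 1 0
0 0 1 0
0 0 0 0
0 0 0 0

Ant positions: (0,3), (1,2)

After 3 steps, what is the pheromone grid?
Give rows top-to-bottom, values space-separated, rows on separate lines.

After step 1: ants at (0,2),(0,2)
  0 0 6 0
  0 0 0 0
  0 0 0 0
  0 0 0 0
  0 0 0 0
After step 2: ants at (0,3),(0,3)
  0 0 5 3
  0 0 0 0
  0 0 0 0
  0 0 0 0
  0 0 0 0
After step 3: ants at (0,2),(0,2)
  0 0 8 2
  0 0 0 0
  0 0 0 0
  0 0 0 0
  0 0 0 0

0 0 8 2
0 0 0 0
0 0 0 0
0 0 0 0
0 0 0 0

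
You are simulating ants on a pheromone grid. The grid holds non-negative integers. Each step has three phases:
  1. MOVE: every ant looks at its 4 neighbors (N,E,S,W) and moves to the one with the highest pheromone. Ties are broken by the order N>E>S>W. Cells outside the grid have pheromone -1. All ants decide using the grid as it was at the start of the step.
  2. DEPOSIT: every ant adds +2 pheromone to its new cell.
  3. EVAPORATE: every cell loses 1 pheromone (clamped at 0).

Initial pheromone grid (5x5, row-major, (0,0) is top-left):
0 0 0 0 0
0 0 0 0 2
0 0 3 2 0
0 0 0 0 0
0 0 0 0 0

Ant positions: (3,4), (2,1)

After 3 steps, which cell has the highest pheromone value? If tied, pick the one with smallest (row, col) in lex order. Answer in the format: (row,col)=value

Step 1: ant0:(3,4)->N->(2,4) | ant1:(2,1)->E->(2,2)
  grid max=4 at (2,2)
Step 2: ant0:(2,4)->N->(1,4) | ant1:(2,2)->E->(2,3)
  grid max=3 at (2,2)
Step 3: ant0:(1,4)->N->(0,4) | ant1:(2,3)->W->(2,2)
  grid max=4 at (2,2)
Final grid:
  0 0 0 0 1
  0 0 0 0 1
  0 0 4 1 0
  0 0 0 0 0
  0 0 0 0 0
Max pheromone 4 at (2,2)

Answer: (2,2)=4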